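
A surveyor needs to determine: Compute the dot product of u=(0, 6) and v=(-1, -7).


u . v = u_x*v_x + u_y*v_y = 0*(-1) + 6*(-7)
= 0 + (-42) = -42

-42


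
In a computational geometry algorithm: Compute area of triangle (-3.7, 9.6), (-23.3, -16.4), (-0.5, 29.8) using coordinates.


Area = |x_A(y_B-y_C) + x_B(y_C-y_A) + x_C(y_A-y_B)|/2
= |170.94 + (-470.66) + (-13)|/2
= 312.72/2 = 156.36

156.36


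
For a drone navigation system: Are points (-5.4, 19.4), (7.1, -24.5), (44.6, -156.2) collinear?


Cross product: (7.1-(-5.4))*((-156.2)-19.4) - ((-24.5)-19.4)*(44.6-(-5.4))
= 0

Yes, collinear


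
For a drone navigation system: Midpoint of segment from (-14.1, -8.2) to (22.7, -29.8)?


M = (((-14.1)+22.7)/2, ((-8.2)+(-29.8))/2)
= (4.3, -19)

(4.3, -19)


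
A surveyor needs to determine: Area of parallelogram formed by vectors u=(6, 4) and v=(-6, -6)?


|u x v| = |6*(-6) - 4*(-6)|
= |(-36) - (-24)| = 12

12


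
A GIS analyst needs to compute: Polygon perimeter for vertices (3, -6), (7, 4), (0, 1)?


Sides: (3, -6)->(7, 4): sqrt(116) = 10.77033, (7, 4)->(0, 1): sqrt(58) = 7.615773, (0, 1)->(3, -6): sqrt(58) = 7.615773
Sum = 26.001876
Perimeter = 26.0019

26.0019


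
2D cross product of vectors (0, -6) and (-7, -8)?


u x v = u_x*v_y - u_y*v_x = 0*(-8) - (-6)*(-7)
= 0 - 42 = -42

-42


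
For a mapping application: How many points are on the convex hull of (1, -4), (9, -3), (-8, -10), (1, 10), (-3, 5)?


Convex hull vertices (CCW): (-8, -10), (9, -3), (1, 10), (-3, 5)
Count = 4

4


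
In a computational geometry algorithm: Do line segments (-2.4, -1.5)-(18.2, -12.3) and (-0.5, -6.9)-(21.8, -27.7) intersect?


Cross products: d1=80.9, d2=268.54, d3=-90.72, d4=-278.36
d1*d2 < 0 and d3*d4 < 0? no

No, they don't intersect


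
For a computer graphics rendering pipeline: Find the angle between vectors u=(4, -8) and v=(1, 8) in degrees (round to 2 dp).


u.v = -60, |u| = sqrt(80) = 8.9443, |v| = sqrt(65) = 8.0623
cos(theta) = u.v/(|u||v|) = -60/sqrt(5200) = -0.83205
theta = acos(-0.83205) = 146.31 degrees

146.31 degrees


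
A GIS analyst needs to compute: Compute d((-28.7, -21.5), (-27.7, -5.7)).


dx=1, dy=15.8
d^2 = 1^2 + 15.8^2 = 250.64
d = sqrt(250.64) = 15.8316

15.8316


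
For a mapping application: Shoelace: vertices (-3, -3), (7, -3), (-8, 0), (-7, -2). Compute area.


Shoelace sum: ((-3)*(-3) - 7*(-3)) + (7*0 - (-8)*(-3)) + ((-8)*(-2) - (-7)*0) + ((-7)*(-3) - (-3)*(-2))
= 37
Area = |37|/2 = 18.5

18.5


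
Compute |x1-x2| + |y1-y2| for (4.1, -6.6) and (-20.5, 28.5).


|4.1-(-20.5)| + |(-6.6)-28.5| = 24.6 + 35.1 = 59.7

59.7


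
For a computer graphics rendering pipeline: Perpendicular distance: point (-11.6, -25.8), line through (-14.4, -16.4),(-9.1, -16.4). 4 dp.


|cross product| = 49.82
|line direction| = sqrt(28.09) = 5.3
Distance = 49.82/sqrt(28.09) = 9.4

9.4


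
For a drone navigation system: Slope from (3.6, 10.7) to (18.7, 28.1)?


slope = (y2-y1)/(x2-x1) = (28.1-10.7)/(18.7-3.6) = 17.4/15.1 = 1.1523

1.1523


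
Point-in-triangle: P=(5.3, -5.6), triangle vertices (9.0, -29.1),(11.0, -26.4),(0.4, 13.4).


Cross products: AB x AP = 56.99, BC x BP = 6.38, CA x CP = 44.85
All same sign? yes

Yes, inside


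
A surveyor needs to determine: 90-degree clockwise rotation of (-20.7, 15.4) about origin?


90° CW: (x,y) -> (y, -x)
(-20.7,15.4) -> (15.4, 20.7)

(15.4, 20.7)


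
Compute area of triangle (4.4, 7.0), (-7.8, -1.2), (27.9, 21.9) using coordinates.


Area = |x_A(y_B-y_C) + x_B(y_C-y_A) + x_C(y_A-y_B)|/2
= |(-101.64) + (-116.22) + 228.78|/2
= 10.92/2 = 5.46

5.46


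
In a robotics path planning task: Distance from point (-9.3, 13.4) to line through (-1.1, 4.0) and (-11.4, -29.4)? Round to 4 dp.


|cross product| = 370.7
|line direction| = sqrt(1221.65) = 34.9521
Distance = 370.7/sqrt(1221.65) = 10.6059

10.6059


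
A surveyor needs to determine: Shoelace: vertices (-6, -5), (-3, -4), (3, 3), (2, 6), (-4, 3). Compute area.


Shoelace sum: ((-6)*(-4) - (-3)*(-5)) + ((-3)*3 - 3*(-4)) + (3*6 - 2*3) + (2*3 - (-4)*6) + ((-4)*(-5) - (-6)*3)
= 92
Area = |92|/2 = 46

46


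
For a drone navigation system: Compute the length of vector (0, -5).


|u| = sqrt(0^2 + (-5)^2) = sqrt(25) = 5

5


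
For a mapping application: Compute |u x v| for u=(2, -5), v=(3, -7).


|u x v| = |2*(-7) - (-5)*3|
= |(-14) - (-15)| = 1

1


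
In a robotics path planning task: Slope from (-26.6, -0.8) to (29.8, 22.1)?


slope = (y2-y1)/(x2-x1) = (22.1-(-0.8))/(29.8-(-26.6)) = 22.9/56.4 = 0.406

0.406


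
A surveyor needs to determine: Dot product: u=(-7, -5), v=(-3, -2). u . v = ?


u . v = u_x*v_x + u_y*v_y = (-7)*(-3) + (-5)*(-2)
= 21 + 10 = 31

31


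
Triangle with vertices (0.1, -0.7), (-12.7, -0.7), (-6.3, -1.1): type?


Side lengths squared: AB^2=163.84, BC^2=41.12, CA^2=41.12
Sorted: [41.12, 41.12, 163.84]
By sides: Isosceles, By angles: Obtuse

Isosceles, Obtuse


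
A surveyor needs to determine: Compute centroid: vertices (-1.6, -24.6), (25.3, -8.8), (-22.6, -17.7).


Centroid = ((x_A+x_B+x_C)/3, (y_A+y_B+y_C)/3)
= (((-1.6)+25.3+(-22.6))/3, ((-24.6)+(-8.8)+(-17.7))/3)
= (0.3667, -17.0333)

(0.3667, -17.0333)


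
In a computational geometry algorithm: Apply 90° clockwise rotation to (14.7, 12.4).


90° CW: (x,y) -> (y, -x)
(14.7,12.4) -> (12.4, -14.7)

(12.4, -14.7)


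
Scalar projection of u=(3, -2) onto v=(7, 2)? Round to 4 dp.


u.v = 17, |v| = sqrt(53) = 7.2801
Scalar projection = u.v / |v| = 17 / sqrt(53) = 2.3351

2.3351


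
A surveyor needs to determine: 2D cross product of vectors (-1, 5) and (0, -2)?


u x v = u_x*v_y - u_y*v_x = (-1)*(-2) - 5*0
= 2 - 0 = 2

2


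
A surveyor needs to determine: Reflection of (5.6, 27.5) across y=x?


Reflection over y=x: (x,y) -> (y,x)
(5.6, 27.5) -> (27.5, 5.6)

(27.5, 5.6)


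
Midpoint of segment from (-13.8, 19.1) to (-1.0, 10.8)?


M = (((-13.8)+(-1))/2, (19.1+10.8)/2)
= (-7.4, 14.95)

(-7.4, 14.95)


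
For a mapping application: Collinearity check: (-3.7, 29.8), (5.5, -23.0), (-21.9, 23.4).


Cross product: (5.5-(-3.7))*(23.4-29.8) - ((-23)-29.8)*((-21.9)-(-3.7))
= -1019.84

No, not collinear


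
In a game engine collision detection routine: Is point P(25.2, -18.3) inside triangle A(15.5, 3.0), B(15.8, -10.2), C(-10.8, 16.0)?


Cross products: AB x AP = 121.65, BC x BP = -30.82, CA x CP = -434.09
All same sign? no

No, outside


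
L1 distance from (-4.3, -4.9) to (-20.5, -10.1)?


|(-4.3)-(-20.5)| + |(-4.9)-(-10.1)| = 16.2 + 5.2 = 21.4

21.4


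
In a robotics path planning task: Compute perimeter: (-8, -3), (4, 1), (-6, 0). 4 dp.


Sides: (-8, -3)->(4, 1): sqrt(160) = 12.649111, (4, 1)->(-6, 0): sqrt(101) = 10.049876, (-6, 0)->(-8, -3): sqrt(13) = 3.605551
Sum = 26.304538
Perimeter = 26.3045

26.3045


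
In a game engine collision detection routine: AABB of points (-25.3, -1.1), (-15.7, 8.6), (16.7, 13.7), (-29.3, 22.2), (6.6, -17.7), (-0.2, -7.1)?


x range: [-29.3, 16.7]
y range: [-17.7, 22.2]
Bounding box: (-29.3,-17.7) to (16.7,22.2)

(-29.3,-17.7) to (16.7,22.2)


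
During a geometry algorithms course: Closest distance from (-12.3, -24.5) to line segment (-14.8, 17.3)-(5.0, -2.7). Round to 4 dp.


Project P onto AB: t = 1 (clamped to [0,1])
Closest point on segment: (5, -2.7)
Distance: 27.8304

27.8304


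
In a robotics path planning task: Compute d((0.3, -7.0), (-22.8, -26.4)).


dx=-23.1, dy=-19.4
d^2 = (-23.1)^2 + (-19.4)^2 = 909.97
d = sqrt(909.97) = 30.1657

30.1657


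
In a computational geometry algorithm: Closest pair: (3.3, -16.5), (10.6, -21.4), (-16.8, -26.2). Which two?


d(P0,P1) = 8.792, d(P0,P2) = 22.3182, d(P1,P2) = 27.8173
Closest: P0 and P1

Closest pair: (3.3, -16.5) and (10.6, -21.4), distance = 8.792


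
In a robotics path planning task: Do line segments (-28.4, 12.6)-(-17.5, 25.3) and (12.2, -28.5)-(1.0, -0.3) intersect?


Cross products: d1=684.6, d2=234.98, d3=-963.61, d4=-513.99
d1*d2 < 0 and d3*d4 < 0? no

No, they don't intersect


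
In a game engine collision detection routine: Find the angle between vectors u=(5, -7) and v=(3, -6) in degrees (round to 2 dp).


u.v = 57, |u| = sqrt(74) = 8.6023, |v| = sqrt(45) = 6.7082
cos(theta) = u.v/(|u||v|) = 57/sqrt(3330) = 0.987763
theta = acos(0.987763) = 8.97 degrees

8.97 degrees


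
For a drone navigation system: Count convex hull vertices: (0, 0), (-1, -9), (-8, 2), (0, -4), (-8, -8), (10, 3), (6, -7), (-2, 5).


Convex hull vertices (CCW): (-8, -8), (-1, -9), (6, -7), (10, 3), (-2, 5), (-8, 2)
Count = 6

6


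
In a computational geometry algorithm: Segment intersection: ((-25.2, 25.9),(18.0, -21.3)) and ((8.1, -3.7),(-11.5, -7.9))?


Cross products: d1=-720.02, d2=386.54, d3=293.04, d4=-813.52
d1*d2 < 0 and d3*d4 < 0? yes

Yes, they intersect


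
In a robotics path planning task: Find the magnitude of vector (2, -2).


|u| = sqrt(2^2 + (-2)^2) = sqrt(8) = 2.8284

2.8284


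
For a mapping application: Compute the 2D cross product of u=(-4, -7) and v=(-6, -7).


u x v = u_x*v_y - u_y*v_x = (-4)*(-7) - (-7)*(-6)
= 28 - 42 = -14

-14


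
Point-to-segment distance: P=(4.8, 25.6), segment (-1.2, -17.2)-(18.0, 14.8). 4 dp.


Project P onto AB: t = 1 (clamped to [0,1])
Closest point on segment: (18, 14.8)
Distance: 17.0552

17.0552


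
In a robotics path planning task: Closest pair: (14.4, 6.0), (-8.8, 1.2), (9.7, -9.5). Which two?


d(P0,P1) = 23.6913, d(P0,P2) = 16.1969, d(P1,P2) = 21.3715
Closest: P0 and P2

Closest pair: (14.4, 6.0) and (9.7, -9.5), distance = 16.1969


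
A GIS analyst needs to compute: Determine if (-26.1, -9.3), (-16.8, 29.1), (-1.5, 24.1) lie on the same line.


Cross product: ((-16.8)-(-26.1))*(24.1-(-9.3)) - (29.1-(-9.3))*((-1.5)-(-26.1))
= -634.02

No, not collinear


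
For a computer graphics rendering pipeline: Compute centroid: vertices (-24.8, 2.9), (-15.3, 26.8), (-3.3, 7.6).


Centroid = ((x_A+x_B+x_C)/3, (y_A+y_B+y_C)/3)
= (((-24.8)+(-15.3)+(-3.3))/3, (2.9+26.8+7.6)/3)
= (-14.4667, 12.4333)

(-14.4667, 12.4333)


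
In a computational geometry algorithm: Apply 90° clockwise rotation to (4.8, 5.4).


90° CW: (x,y) -> (y, -x)
(4.8,5.4) -> (5.4, -4.8)

(5.4, -4.8)


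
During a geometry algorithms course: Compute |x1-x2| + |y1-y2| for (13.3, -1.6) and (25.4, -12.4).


|13.3-25.4| + |(-1.6)-(-12.4)| = 12.1 + 10.8 = 22.9

22.9


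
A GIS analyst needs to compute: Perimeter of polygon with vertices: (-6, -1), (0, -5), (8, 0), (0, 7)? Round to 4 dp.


Sides: (-6, -1)->(0, -5): sqrt(52) = 7.211103, (0, -5)->(8, 0): sqrt(89) = 9.433981, (8, 0)->(0, 7): sqrt(113) = 10.630146, (0, 7)->(-6, -1): sqrt(100) = 10
Sum = 37.27523
Perimeter = 37.2752

37.2752


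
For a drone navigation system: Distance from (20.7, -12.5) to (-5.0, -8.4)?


dx=-25.7, dy=4.1
d^2 = (-25.7)^2 + 4.1^2 = 677.3
d = sqrt(677.3) = 26.025

26.025


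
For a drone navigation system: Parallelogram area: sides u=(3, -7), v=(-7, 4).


|u x v| = |3*4 - (-7)*(-7)|
= |12 - 49| = 37

37


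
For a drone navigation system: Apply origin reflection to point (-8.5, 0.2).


Reflection over origin: (x,y) -> (-x,-y)
(-8.5, 0.2) -> (8.5, -0.2)

(8.5, -0.2)


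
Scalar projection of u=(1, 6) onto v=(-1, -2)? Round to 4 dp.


u.v = -13, |v| = sqrt(5) = 2.2361
Scalar projection = u.v / |v| = -13 / sqrt(5) = -5.8138

-5.8138


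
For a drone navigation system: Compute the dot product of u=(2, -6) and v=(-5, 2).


u . v = u_x*v_x + u_y*v_y = 2*(-5) + (-6)*2
= (-10) + (-12) = -22

-22


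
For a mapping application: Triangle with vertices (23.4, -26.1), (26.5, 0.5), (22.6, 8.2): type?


Side lengths squared: AB^2=717.17, BC^2=74.5, CA^2=1177.13
Sorted: [74.5, 717.17, 1177.13]
By sides: Scalene, By angles: Obtuse

Scalene, Obtuse


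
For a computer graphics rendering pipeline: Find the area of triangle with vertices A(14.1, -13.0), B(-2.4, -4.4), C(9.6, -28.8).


Area = |x_A(y_B-y_C) + x_B(y_C-y_A) + x_C(y_A-y_B)|/2
= |344.04 + 37.92 + (-82.56)|/2
= 299.4/2 = 149.7

149.7


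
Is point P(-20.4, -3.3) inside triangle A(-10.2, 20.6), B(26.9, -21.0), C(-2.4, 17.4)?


Cross products: AB x AP = -1311.01, BC x BP = 1297.71, CA x CP = 219.06
All same sign? no

No, outside


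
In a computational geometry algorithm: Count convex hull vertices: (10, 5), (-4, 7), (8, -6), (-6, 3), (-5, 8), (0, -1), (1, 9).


Convex hull vertices (CCW): (-6, 3), (0, -1), (8, -6), (10, 5), (1, 9), (-5, 8)
Count = 6

6


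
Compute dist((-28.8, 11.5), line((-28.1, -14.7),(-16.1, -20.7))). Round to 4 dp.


|cross product| = 310.2
|line direction| = sqrt(180) = 13.4164
Distance = 310.2/sqrt(180) = 23.1209

23.1209


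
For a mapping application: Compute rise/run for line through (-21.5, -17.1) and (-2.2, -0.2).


slope = (y2-y1)/(x2-x1) = ((-0.2)-(-17.1))/((-2.2)-(-21.5)) = 16.9/19.3 = 0.8756

0.8756


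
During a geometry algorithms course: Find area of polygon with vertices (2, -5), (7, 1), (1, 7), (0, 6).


Shoelace sum: (2*1 - 7*(-5)) + (7*7 - 1*1) + (1*6 - 0*7) + (0*(-5) - 2*6)
= 79
Area = |79|/2 = 39.5

39.5


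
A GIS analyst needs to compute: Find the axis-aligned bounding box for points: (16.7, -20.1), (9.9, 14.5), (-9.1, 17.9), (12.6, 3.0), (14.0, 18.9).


x range: [-9.1, 16.7]
y range: [-20.1, 18.9]
Bounding box: (-9.1,-20.1) to (16.7,18.9)

(-9.1,-20.1) to (16.7,18.9)


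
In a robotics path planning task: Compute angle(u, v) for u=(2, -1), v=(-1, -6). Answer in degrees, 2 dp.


u.v = 4, |u| = sqrt(5) = 2.2361, |v| = sqrt(37) = 6.0828
cos(theta) = u.v/(|u||v|) = 4/sqrt(185) = 0.294086
theta = acos(0.294086) = 72.9 degrees

72.9 degrees


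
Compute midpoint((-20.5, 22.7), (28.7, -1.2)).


M = (((-20.5)+28.7)/2, (22.7+(-1.2))/2)
= (4.1, 10.75)

(4.1, 10.75)


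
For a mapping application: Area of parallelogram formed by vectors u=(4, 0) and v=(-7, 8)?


|u x v| = |4*8 - 0*(-7)|
= |32 - 0| = 32

32


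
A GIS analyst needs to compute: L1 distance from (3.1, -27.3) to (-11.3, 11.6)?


|3.1-(-11.3)| + |(-27.3)-11.6| = 14.4 + 38.9 = 53.3

53.3


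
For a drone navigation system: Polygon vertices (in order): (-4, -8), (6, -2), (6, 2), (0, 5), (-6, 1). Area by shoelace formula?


Shoelace sum: ((-4)*(-2) - 6*(-8)) + (6*2 - 6*(-2)) + (6*5 - 0*2) + (0*1 - (-6)*5) + ((-6)*(-8) - (-4)*1)
= 192
Area = |192|/2 = 96

96


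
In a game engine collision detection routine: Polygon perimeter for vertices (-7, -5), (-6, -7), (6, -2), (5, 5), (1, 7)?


Sides: (-7, -5)->(-6, -7): sqrt(5) = 2.236068, (-6, -7)->(6, -2): sqrt(169) = 13, (6, -2)->(5, 5): sqrt(50) = 7.071068, (5, 5)->(1, 7): sqrt(20) = 4.472136, (1, 7)->(-7, -5): sqrt(208) = 14.422205
Sum = 41.201477
Perimeter = 41.2015

41.2015


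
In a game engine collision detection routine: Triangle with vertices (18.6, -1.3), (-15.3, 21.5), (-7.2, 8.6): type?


Side lengths squared: AB^2=1669.05, BC^2=232.02, CA^2=763.65
Sorted: [232.02, 763.65, 1669.05]
By sides: Scalene, By angles: Obtuse

Scalene, Obtuse


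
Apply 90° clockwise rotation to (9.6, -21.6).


90° CW: (x,y) -> (y, -x)
(9.6,-21.6) -> (-21.6, -9.6)

(-21.6, -9.6)


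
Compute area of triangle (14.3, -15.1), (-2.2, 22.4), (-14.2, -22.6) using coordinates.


Area = |x_A(y_B-y_C) + x_B(y_C-y_A) + x_C(y_A-y_B)|/2
= |643.5 + 16.5 + 532.5|/2
= 1192.5/2 = 596.25

596.25


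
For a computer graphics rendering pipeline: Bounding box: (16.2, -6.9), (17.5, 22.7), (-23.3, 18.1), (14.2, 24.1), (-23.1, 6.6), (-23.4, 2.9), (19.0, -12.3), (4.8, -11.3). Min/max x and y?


x range: [-23.4, 19]
y range: [-12.3, 24.1]
Bounding box: (-23.4,-12.3) to (19,24.1)

(-23.4,-12.3) to (19,24.1)


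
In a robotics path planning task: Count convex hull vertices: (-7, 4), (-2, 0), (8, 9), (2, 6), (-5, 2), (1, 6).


Convex hull vertices (CCW): (-7, 4), (-5, 2), (-2, 0), (8, 9)
Count = 4

4


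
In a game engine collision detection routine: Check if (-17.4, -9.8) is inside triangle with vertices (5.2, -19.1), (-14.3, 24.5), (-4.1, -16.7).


Cross products: AB x AP = 804.01, BC x BP = -477.58, CA x CP = 32.25
All same sign? no

No, outside


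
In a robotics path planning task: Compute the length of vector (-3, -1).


|u| = sqrt((-3)^2 + (-1)^2) = sqrt(10) = 3.1623

3.1623


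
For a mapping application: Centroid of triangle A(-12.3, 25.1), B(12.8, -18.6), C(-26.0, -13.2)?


Centroid = ((x_A+x_B+x_C)/3, (y_A+y_B+y_C)/3)
= (((-12.3)+12.8+(-26))/3, (25.1+(-18.6)+(-13.2))/3)
= (-8.5, -2.2333)

(-8.5, -2.2333)


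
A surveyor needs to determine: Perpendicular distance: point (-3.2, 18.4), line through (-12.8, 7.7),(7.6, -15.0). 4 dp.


|cross product| = 436.2
|line direction| = sqrt(931.45) = 30.5197
Distance = 436.2/sqrt(931.45) = 14.2924

14.2924


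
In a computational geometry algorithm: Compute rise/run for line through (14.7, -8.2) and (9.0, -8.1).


slope = (y2-y1)/(x2-x1) = ((-8.1)-(-8.2))/(9-14.7) = 0.1/(-5.7) = -0.0175

-0.0175


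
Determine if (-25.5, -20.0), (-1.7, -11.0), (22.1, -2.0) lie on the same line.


Cross product: ((-1.7)-(-25.5))*((-2)-(-20)) - ((-11)-(-20))*(22.1-(-25.5))
= 0

Yes, collinear


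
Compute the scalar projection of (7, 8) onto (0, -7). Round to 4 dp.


u.v = -56, |v| = sqrt(49) = 7
Scalar projection = u.v / |v| = -56 / sqrt(49) = -8

-8


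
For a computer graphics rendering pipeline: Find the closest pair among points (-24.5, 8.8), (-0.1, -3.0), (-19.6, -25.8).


d(P0,P1) = 27.1035, d(P0,P2) = 34.9452, d(P1,P2) = 30.0015
Closest: P0 and P1

Closest pair: (-24.5, 8.8) and (-0.1, -3.0), distance = 27.1035


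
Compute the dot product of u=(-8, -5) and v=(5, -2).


u . v = u_x*v_x + u_y*v_y = (-8)*5 + (-5)*(-2)
= (-40) + 10 = -30

-30


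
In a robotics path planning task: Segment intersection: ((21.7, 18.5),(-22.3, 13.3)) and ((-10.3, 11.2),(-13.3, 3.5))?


Cross products: d1=224.5, d2=-98.7, d3=154.8, d4=478
d1*d2 < 0 and d3*d4 < 0? no

No, they don't intersect


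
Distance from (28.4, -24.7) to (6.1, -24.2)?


dx=-22.3, dy=0.5
d^2 = (-22.3)^2 + 0.5^2 = 497.54
d = sqrt(497.54) = 22.3056

22.3056


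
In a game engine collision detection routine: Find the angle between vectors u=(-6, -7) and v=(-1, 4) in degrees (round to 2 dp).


u.v = -22, |u| = sqrt(85) = 9.2195, |v| = sqrt(17) = 4.1231
cos(theta) = u.v/(|u||v|) = -22/sqrt(1445) = -0.578747
theta = acos(-0.578747) = 125.36 degrees

125.36 degrees


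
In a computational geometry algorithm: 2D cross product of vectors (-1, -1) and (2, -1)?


u x v = u_x*v_y - u_y*v_x = (-1)*(-1) - (-1)*2
= 1 - (-2) = 3

3


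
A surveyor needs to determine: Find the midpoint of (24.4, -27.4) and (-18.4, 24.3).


M = ((24.4+(-18.4))/2, ((-27.4)+24.3)/2)
= (3, -1.55)

(3, -1.55)


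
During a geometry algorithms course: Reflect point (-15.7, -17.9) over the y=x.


Reflection over y=x: (x,y) -> (y,x)
(-15.7, -17.9) -> (-17.9, -15.7)

(-17.9, -15.7)


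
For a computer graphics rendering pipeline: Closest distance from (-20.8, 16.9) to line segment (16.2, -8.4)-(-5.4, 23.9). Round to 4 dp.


Project P onto AB: t = 1 (clamped to [0,1])
Closest point on segment: (-5.4, 23.9)
Distance: 16.9163

16.9163


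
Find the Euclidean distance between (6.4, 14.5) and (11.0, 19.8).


dx=4.6, dy=5.3
d^2 = 4.6^2 + 5.3^2 = 49.25
d = sqrt(49.25) = 7.0178

7.0178


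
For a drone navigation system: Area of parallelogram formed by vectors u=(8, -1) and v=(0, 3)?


|u x v| = |8*3 - (-1)*0|
= |24 - 0| = 24

24


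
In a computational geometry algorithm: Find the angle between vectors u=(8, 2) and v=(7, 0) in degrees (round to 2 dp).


u.v = 56, |u| = sqrt(68) = 8.2462, |v| = sqrt(49) = 7
cos(theta) = u.v/(|u||v|) = 56/sqrt(3332) = 0.970143
theta = acos(0.970143) = 14.04 degrees

14.04 degrees


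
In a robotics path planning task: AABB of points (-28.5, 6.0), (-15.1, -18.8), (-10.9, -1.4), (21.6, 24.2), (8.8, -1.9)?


x range: [-28.5, 21.6]
y range: [-18.8, 24.2]
Bounding box: (-28.5,-18.8) to (21.6,24.2)

(-28.5,-18.8) to (21.6,24.2)


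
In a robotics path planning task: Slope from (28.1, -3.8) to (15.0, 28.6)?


slope = (y2-y1)/(x2-x1) = (28.6-(-3.8))/(15-28.1) = 32.4/(-13.1) = -2.4733

-2.4733


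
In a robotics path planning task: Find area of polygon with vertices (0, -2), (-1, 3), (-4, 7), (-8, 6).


Shoelace sum: (0*3 - (-1)*(-2)) + ((-1)*7 - (-4)*3) + ((-4)*6 - (-8)*7) + ((-8)*(-2) - 0*6)
= 51
Area = |51|/2 = 25.5

25.5


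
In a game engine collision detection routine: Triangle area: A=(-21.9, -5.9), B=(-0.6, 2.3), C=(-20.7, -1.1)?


Area = |x_A(y_B-y_C) + x_B(y_C-y_A) + x_C(y_A-y_B)|/2
= |(-74.46) + (-2.88) + 169.74|/2
= 92.4/2 = 46.2

46.2


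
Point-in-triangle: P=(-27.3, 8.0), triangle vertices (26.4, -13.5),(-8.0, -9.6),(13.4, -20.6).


Cross products: AB x AP = -530.17, BC x BP = 164.34, CA x CP = 660.77
All same sign? no

No, outside


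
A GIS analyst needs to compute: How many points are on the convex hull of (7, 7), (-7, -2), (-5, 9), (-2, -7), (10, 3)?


Convex hull vertices (CCW): (-7, -2), (-2, -7), (10, 3), (7, 7), (-5, 9)
Count = 5

5


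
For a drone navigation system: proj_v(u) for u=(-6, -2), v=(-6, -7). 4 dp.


u.v = 50, |v| = sqrt(85) = 9.2195
Scalar projection = u.v / |v| = 50 / sqrt(85) = 5.4233

5.4233


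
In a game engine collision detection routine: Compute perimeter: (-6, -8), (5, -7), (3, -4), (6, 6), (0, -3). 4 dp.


Sides: (-6, -8)->(5, -7): sqrt(122) = 11.045361, (5, -7)->(3, -4): sqrt(13) = 3.605551, (3, -4)->(6, 6): sqrt(109) = 10.440307, (6, 6)->(0, -3): sqrt(117) = 10.816654, (0, -3)->(-6, -8): sqrt(61) = 7.81025
Sum = 43.718123
Perimeter = 43.7181

43.7181


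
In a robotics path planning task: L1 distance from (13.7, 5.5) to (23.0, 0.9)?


|13.7-23| + |5.5-0.9| = 9.3 + 4.6 = 13.9

13.9


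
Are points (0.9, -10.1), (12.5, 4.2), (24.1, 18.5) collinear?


Cross product: (12.5-0.9)*(18.5-(-10.1)) - (4.2-(-10.1))*(24.1-0.9)
= 0

Yes, collinear


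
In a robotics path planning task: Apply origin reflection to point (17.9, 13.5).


Reflection over origin: (x,y) -> (-x,-y)
(17.9, 13.5) -> (-17.9, -13.5)

(-17.9, -13.5)


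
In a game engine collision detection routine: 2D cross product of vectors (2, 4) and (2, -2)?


u x v = u_x*v_y - u_y*v_x = 2*(-2) - 4*2
= (-4) - 8 = -12

-12


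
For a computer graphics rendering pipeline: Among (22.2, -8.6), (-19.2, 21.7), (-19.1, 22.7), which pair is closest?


d(P0,P1) = 51.3035, d(P0,P2) = 51.8207, d(P1,P2) = 1.005
Closest: P1 and P2

Closest pair: (-19.2, 21.7) and (-19.1, 22.7), distance = 1.005


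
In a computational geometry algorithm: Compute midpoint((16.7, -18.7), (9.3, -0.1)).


M = ((16.7+9.3)/2, ((-18.7)+(-0.1))/2)
= (13, -9.4)

(13, -9.4)


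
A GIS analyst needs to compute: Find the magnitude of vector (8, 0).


|u| = sqrt(8^2 + 0^2) = sqrt(64) = 8

8


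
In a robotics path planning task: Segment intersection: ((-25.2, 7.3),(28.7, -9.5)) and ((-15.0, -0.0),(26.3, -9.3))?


Cross products: d1=206.63, d2=14.06, d3=-222.11, d4=-29.54
d1*d2 < 0 and d3*d4 < 0? no

No, they don't intersect


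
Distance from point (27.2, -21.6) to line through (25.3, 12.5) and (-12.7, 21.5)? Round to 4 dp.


|cross product| = 1278.7
|line direction| = sqrt(1525) = 39.0512
Distance = 1278.7/sqrt(1525) = 32.7442

32.7442


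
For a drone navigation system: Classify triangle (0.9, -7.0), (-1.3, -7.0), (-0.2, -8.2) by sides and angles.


Side lengths squared: AB^2=4.84, BC^2=2.65, CA^2=2.65
Sorted: [2.65, 2.65, 4.84]
By sides: Isosceles, By angles: Acute

Isosceles, Acute


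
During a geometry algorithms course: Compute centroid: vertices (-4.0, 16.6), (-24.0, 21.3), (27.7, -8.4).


Centroid = ((x_A+x_B+x_C)/3, (y_A+y_B+y_C)/3)
= (((-4)+(-24)+27.7)/3, (16.6+21.3+(-8.4))/3)
= (-0.1, 9.8333)

(-0.1, 9.8333)


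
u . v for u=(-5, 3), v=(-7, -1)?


u . v = u_x*v_x + u_y*v_y = (-5)*(-7) + 3*(-1)
= 35 + (-3) = 32

32


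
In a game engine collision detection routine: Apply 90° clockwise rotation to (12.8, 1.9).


90° CW: (x,y) -> (y, -x)
(12.8,1.9) -> (1.9, -12.8)

(1.9, -12.8)


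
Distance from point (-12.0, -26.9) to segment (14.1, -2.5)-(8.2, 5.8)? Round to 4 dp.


Project P onto AB: t = 0 (clamped to [0,1])
Closest point on segment: (14.1, -2.5)
Distance: 35.7291

35.7291


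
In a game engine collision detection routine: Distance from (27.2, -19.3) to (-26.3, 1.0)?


dx=-53.5, dy=20.3
d^2 = (-53.5)^2 + 20.3^2 = 3274.34
d = sqrt(3274.34) = 57.2218

57.2218


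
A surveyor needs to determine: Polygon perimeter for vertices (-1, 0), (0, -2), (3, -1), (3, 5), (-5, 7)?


Sides: (-1, 0)->(0, -2): sqrt(5) = 2.236068, (0, -2)->(3, -1): sqrt(10) = 3.162278, (3, -1)->(3, 5): sqrt(36) = 6, (3, 5)->(-5, 7): sqrt(68) = 8.246211, (-5, 7)->(-1, 0): sqrt(65) = 8.062258
Sum = 27.706815
Perimeter = 27.7068

27.7068


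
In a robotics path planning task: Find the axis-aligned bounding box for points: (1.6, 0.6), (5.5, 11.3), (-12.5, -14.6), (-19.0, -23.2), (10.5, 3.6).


x range: [-19, 10.5]
y range: [-23.2, 11.3]
Bounding box: (-19,-23.2) to (10.5,11.3)

(-19,-23.2) to (10.5,11.3)


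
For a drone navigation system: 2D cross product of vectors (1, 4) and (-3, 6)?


u x v = u_x*v_y - u_y*v_x = 1*6 - 4*(-3)
= 6 - (-12) = 18

18


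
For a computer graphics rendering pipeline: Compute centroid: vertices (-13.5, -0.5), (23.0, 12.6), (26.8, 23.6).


Centroid = ((x_A+x_B+x_C)/3, (y_A+y_B+y_C)/3)
= (((-13.5)+23+26.8)/3, ((-0.5)+12.6+23.6)/3)
= (12.1, 11.9)

(12.1, 11.9)


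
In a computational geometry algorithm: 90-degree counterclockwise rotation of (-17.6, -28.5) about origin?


90° CCW: (x,y) -> (-y, x)
(-17.6,-28.5) -> (28.5, -17.6)

(28.5, -17.6)


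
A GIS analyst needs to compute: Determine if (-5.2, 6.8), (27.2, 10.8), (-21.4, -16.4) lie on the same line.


Cross product: (27.2-(-5.2))*((-16.4)-6.8) - (10.8-6.8)*((-21.4)-(-5.2))
= -686.88

No, not collinear


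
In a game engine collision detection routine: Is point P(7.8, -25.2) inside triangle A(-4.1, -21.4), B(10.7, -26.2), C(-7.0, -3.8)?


Cross products: AB x AP = 0.88, BC x BP = 47.26, CA x CP = 198.42
All same sign? yes

Yes, inside


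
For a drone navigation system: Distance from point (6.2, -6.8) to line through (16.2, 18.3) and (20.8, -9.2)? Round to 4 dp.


|cross product| = 390.46
|line direction| = sqrt(777.41) = 27.8821
Distance = 390.46/sqrt(777.41) = 14.004

14.004


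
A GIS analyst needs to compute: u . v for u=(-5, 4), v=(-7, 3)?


u . v = u_x*v_x + u_y*v_y = (-5)*(-7) + 4*3
= 35 + 12 = 47

47


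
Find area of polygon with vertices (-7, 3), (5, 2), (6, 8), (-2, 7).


Shoelace sum: ((-7)*2 - 5*3) + (5*8 - 6*2) + (6*7 - (-2)*8) + ((-2)*3 - (-7)*7)
= 100
Area = |100|/2 = 50

50


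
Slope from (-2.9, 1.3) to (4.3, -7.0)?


slope = (y2-y1)/(x2-x1) = ((-7)-1.3)/(4.3-(-2.9)) = (-8.3)/7.2 = -1.1528

-1.1528


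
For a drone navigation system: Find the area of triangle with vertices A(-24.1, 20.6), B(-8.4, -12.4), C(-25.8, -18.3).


Area = |x_A(y_B-y_C) + x_B(y_C-y_A) + x_C(y_A-y_B)|/2
= |(-142.19) + 326.76 + (-851.4)|/2
= 666.83/2 = 333.415

333.415


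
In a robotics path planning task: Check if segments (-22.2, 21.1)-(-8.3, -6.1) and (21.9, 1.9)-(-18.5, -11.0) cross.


Cross products: d1=-1344.57, d2=-66.38, d3=932.64, d4=-345.55
d1*d2 < 0 and d3*d4 < 0? no

No, they don't intersect


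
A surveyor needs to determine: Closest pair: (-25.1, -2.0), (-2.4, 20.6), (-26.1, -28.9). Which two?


d(P0,P1) = 32.032, d(P0,P2) = 26.9186, d(P1,P2) = 54.8811
Closest: P0 and P2

Closest pair: (-25.1, -2.0) and (-26.1, -28.9), distance = 26.9186


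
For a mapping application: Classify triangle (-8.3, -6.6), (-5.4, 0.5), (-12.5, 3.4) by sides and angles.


Side lengths squared: AB^2=58.82, BC^2=58.82, CA^2=117.64
Sorted: [58.82, 58.82, 117.64]
By sides: Isosceles, By angles: Right

Isosceles, Right


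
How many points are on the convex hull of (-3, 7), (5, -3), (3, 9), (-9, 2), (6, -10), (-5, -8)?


Convex hull vertices (CCW): (-9, 2), (-5, -8), (6, -10), (5, -3), (3, 9), (-3, 7)
Count = 6

6


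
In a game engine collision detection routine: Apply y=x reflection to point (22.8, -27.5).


Reflection over y=x: (x,y) -> (y,x)
(22.8, -27.5) -> (-27.5, 22.8)

(-27.5, 22.8)


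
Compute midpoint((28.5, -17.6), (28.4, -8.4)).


M = ((28.5+28.4)/2, ((-17.6)+(-8.4))/2)
= (28.45, -13)

(28.45, -13)


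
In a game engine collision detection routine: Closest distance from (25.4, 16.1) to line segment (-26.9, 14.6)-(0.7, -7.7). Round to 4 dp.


Project P onto AB: t = 1 (clamped to [0,1])
Closest point on segment: (0.7, -7.7)
Distance: 34.3006

34.3006


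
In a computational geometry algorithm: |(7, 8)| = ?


|u| = sqrt(7^2 + 8^2) = sqrt(113) = 10.6301

10.6301


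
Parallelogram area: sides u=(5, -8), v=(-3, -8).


|u x v| = |5*(-8) - (-8)*(-3)|
= |(-40) - 24| = 64

64


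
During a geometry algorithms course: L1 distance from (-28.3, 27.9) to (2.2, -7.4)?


|(-28.3)-2.2| + |27.9-(-7.4)| = 30.5 + 35.3 = 65.8

65.8


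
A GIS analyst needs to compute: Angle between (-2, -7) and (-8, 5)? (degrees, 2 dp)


u.v = -19, |u| = sqrt(53) = 7.2801, |v| = sqrt(89) = 9.434
cos(theta) = u.v/(|u||v|) = -19/sqrt(4717) = -0.276644
theta = acos(-0.276644) = 106.06 degrees

106.06 degrees


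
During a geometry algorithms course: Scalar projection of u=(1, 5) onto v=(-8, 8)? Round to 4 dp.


u.v = 32, |v| = sqrt(128) = 11.3137
Scalar projection = u.v / |v| = 32 / sqrt(128) = 2.8284

2.8284


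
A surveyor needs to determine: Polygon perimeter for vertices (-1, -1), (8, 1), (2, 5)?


Sides: (-1, -1)->(8, 1): sqrt(85) = 9.219544, (8, 1)->(2, 5): sqrt(52) = 7.211103, (2, 5)->(-1, -1): sqrt(45) = 6.708204
Sum = 23.138851
Perimeter = 23.1389

23.1389


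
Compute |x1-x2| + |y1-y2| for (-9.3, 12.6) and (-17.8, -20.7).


|(-9.3)-(-17.8)| + |12.6-(-20.7)| = 8.5 + 33.3 = 41.8

41.8


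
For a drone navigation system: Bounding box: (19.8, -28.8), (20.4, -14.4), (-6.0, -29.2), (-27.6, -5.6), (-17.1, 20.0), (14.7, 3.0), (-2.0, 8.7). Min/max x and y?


x range: [-27.6, 20.4]
y range: [-29.2, 20]
Bounding box: (-27.6,-29.2) to (20.4,20)

(-27.6,-29.2) to (20.4,20)


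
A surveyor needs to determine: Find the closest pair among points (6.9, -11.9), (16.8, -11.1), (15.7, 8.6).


d(P0,P1) = 9.9323, d(P0,P2) = 22.309, d(P1,P2) = 19.7307
Closest: P0 and P1

Closest pair: (6.9, -11.9) and (16.8, -11.1), distance = 9.9323


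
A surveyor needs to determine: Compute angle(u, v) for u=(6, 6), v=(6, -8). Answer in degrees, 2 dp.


u.v = -12, |u| = sqrt(72) = 8.4853, |v| = sqrt(100) = 10
cos(theta) = u.v/(|u||v|) = -12/sqrt(7200) = -0.141421
theta = acos(-0.141421) = 98.13 degrees

98.13 degrees


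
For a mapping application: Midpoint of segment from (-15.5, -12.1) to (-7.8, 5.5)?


M = (((-15.5)+(-7.8))/2, ((-12.1)+5.5)/2)
= (-11.65, -3.3)

(-11.65, -3.3)


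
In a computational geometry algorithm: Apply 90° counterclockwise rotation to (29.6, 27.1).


90° CCW: (x,y) -> (-y, x)
(29.6,27.1) -> (-27.1, 29.6)

(-27.1, 29.6)


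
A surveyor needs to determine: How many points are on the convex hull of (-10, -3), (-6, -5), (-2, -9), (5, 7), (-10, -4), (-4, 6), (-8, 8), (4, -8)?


Convex hull vertices (CCW): (-10, -4), (-2, -9), (4, -8), (5, 7), (-8, 8), (-10, -3)
Count = 6

6


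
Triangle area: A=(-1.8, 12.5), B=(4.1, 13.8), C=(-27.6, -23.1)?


Area = |x_A(y_B-y_C) + x_B(y_C-y_A) + x_C(y_A-y_B)|/2
= |(-66.42) + (-145.96) + 35.88|/2
= 176.5/2 = 88.25

88.25


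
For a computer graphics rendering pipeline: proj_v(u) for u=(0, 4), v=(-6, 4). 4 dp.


u.v = 16, |v| = sqrt(52) = 7.2111
Scalar projection = u.v / |v| = 16 / sqrt(52) = 2.2188

2.2188


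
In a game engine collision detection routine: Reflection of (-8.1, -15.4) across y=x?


Reflection over y=x: (x,y) -> (y,x)
(-8.1, -15.4) -> (-15.4, -8.1)

(-15.4, -8.1)


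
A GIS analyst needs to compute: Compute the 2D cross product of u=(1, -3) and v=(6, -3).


u x v = u_x*v_y - u_y*v_x = 1*(-3) - (-3)*6
= (-3) - (-18) = 15

15


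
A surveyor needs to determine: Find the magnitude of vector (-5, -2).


|u| = sqrt((-5)^2 + (-2)^2) = sqrt(29) = 5.3852

5.3852


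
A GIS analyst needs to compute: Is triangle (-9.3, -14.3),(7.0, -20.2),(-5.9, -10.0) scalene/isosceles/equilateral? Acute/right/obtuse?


Side lengths squared: AB^2=300.5, BC^2=270.45, CA^2=30.05
Sorted: [30.05, 270.45, 300.5]
By sides: Scalene, By angles: Right

Scalene, Right


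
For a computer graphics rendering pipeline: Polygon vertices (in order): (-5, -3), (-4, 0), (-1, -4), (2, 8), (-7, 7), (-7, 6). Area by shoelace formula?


Shoelace sum: ((-5)*0 - (-4)*(-3)) + ((-4)*(-4) - (-1)*0) + ((-1)*8 - 2*(-4)) + (2*7 - (-7)*8) + ((-7)*6 - (-7)*7) + ((-7)*(-3) - (-5)*6)
= 132
Area = |132|/2 = 66

66


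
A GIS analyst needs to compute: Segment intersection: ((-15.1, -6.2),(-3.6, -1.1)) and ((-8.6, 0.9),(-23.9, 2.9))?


Cross products: d1=121.63, d2=20.6, d3=48.5, d4=149.53
d1*d2 < 0 and d3*d4 < 0? no

No, they don't intersect


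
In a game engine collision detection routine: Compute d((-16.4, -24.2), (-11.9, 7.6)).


dx=4.5, dy=31.8
d^2 = 4.5^2 + 31.8^2 = 1031.49
d = sqrt(1031.49) = 32.1168

32.1168


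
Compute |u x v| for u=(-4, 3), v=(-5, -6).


|u x v| = |(-4)*(-6) - 3*(-5)|
= |24 - (-15)| = 39

39


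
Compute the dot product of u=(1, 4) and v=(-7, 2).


u . v = u_x*v_x + u_y*v_y = 1*(-7) + 4*2
= (-7) + 8 = 1

1


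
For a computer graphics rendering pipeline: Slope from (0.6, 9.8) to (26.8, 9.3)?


slope = (y2-y1)/(x2-x1) = (9.3-9.8)/(26.8-0.6) = (-0.5)/26.2 = -0.0191

-0.0191


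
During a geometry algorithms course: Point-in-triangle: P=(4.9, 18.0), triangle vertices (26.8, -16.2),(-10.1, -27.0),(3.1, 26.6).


Cross products: AB x AP = -1498.5, BC x BP = -210, CA x CP = -126.78
All same sign? yes

Yes, inside


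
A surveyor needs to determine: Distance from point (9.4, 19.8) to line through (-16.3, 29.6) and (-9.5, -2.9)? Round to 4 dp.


|cross product| = 768.61
|line direction| = sqrt(1102.49) = 33.2038
Distance = 768.61/sqrt(1102.49) = 23.1483

23.1483


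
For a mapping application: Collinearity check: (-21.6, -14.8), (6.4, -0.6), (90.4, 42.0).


Cross product: (6.4-(-21.6))*(42-(-14.8)) - ((-0.6)-(-14.8))*(90.4-(-21.6))
= 0

Yes, collinear


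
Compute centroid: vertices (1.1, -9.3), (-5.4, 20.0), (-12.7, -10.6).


Centroid = ((x_A+x_B+x_C)/3, (y_A+y_B+y_C)/3)
= ((1.1+(-5.4)+(-12.7))/3, ((-9.3)+20+(-10.6))/3)
= (-5.6667, 0.0333)

(-5.6667, 0.0333)


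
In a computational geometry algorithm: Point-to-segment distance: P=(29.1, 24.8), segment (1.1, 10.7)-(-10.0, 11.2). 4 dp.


Project P onto AB: t = 0 (clamped to [0,1])
Closest point on segment: (1.1, 10.7)
Distance: 31.3498

31.3498


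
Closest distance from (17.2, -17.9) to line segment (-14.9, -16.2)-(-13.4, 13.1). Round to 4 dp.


Project P onto AB: t = 0 (clamped to [0,1])
Closest point on segment: (-14.9, -16.2)
Distance: 32.145

32.145


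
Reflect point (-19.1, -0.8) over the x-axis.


Reflection over x-axis: (x,y) -> (x,-y)
(-19.1, -0.8) -> (-19.1, 0.8)

(-19.1, 0.8)


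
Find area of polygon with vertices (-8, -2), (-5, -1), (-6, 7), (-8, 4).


Shoelace sum: ((-8)*(-1) - (-5)*(-2)) + ((-5)*7 - (-6)*(-1)) + ((-6)*4 - (-8)*7) + ((-8)*(-2) - (-8)*4)
= 37
Area = |37|/2 = 18.5

18.5


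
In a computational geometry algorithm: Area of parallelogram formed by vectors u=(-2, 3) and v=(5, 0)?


|u x v| = |(-2)*0 - 3*5|
= |0 - 15| = 15

15


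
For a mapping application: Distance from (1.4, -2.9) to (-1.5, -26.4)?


dx=-2.9, dy=-23.5
d^2 = (-2.9)^2 + (-23.5)^2 = 560.66
d = sqrt(560.66) = 23.6783

23.6783


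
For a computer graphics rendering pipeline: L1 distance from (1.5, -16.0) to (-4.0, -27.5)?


|1.5-(-4)| + |(-16)-(-27.5)| = 5.5 + 11.5 = 17

17


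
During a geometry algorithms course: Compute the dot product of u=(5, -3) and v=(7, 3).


u . v = u_x*v_x + u_y*v_y = 5*7 + (-3)*3
= 35 + (-9) = 26

26


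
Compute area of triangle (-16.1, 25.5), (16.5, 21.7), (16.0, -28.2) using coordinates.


Area = |x_A(y_B-y_C) + x_B(y_C-y_A) + x_C(y_A-y_B)|/2
= |(-803.39) + (-886.05) + 60.8|/2
= 1628.64/2 = 814.32

814.32


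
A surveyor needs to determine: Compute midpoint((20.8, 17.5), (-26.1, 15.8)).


M = ((20.8+(-26.1))/2, (17.5+15.8)/2)
= (-2.65, 16.65)

(-2.65, 16.65)


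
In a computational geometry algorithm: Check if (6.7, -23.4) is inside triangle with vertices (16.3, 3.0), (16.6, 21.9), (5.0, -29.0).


Cross products: AB x AP = 173.52, BC x BP = 21.57, CA x CP = 8.88
All same sign? yes

Yes, inside


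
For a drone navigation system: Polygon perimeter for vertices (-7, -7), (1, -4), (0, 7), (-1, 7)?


Sides: (-7, -7)->(1, -4): sqrt(73) = 8.544004, (1, -4)->(0, 7): sqrt(122) = 11.045361, (0, 7)->(-1, 7): sqrt(1) = 1, (-1, 7)->(-7, -7): sqrt(232) = 15.231546
Sum = 35.820911
Perimeter = 35.8209

35.8209


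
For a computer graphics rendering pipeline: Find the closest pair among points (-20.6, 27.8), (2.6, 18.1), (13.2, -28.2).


d(P0,P1) = 25.1462, d(P0,P2) = 65.4098, d(P1,P2) = 47.4979
Closest: P0 and P1

Closest pair: (-20.6, 27.8) and (2.6, 18.1), distance = 25.1462


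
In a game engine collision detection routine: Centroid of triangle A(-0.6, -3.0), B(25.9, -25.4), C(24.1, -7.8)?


Centroid = ((x_A+x_B+x_C)/3, (y_A+y_B+y_C)/3)
= (((-0.6)+25.9+24.1)/3, ((-3)+(-25.4)+(-7.8))/3)
= (16.4667, -12.0667)

(16.4667, -12.0667)


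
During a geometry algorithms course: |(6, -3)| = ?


|u| = sqrt(6^2 + (-3)^2) = sqrt(45) = 6.7082

6.7082


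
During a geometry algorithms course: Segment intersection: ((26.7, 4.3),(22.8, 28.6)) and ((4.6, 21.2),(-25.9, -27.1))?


Cross products: d1=1582.88, d2=653.36, d3=471.12, d4=1400.64
d1*d2 < 0 and d3*d4 < 0? no

No, they don't intersect


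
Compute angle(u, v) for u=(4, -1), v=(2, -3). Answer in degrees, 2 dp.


u.v = 11, |u| = sqrt(17) = 4.1231, |v| = sqrt(13) = 3.6056
cos(theta) = u.v/(|u||v|) = 11/sqrt(221) = 0.73994
theta = acos(0.73994) = 42.27 degrees

42.27 degrees


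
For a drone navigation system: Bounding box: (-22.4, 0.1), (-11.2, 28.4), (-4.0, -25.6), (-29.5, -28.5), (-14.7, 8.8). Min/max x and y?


x range: [-29.5, -4]
y range: [-28.5, 28.4]
Bounding box: (-29.5,-28.5) to (-4,28.4)

(-29.5,-28.5) to (-4,28.4)


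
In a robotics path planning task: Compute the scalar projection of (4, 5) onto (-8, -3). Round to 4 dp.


u.v = -47, |v| = sqrt(73) = 8.544
Scalar projection = u.v / |v| = -47 / sqrt(73) = -5.5009

-5.5009


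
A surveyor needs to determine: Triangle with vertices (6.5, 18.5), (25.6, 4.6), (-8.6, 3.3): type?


Side lengths squared: AB^2=558.02, BC^2=1171.33, CA^2=459.05
Sorted: [459.05, 558.02, 1171.33]
By sides: Scalene, By angles: Obtuse

Scalene, Obtuse


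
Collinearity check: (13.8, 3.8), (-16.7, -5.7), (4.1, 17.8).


Cross product: ((-16.7)-13.8)*(17.8-3.8) - ((-5.7)-3.8)*(4.1-13.8)
= -519.15

No, not collinear


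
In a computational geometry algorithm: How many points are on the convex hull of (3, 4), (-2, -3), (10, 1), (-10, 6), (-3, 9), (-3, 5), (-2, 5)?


Convex hull vertices (CCW): (-10, 6), (-2, -3), (10, 1), (-3, 9)
Count = 4

4


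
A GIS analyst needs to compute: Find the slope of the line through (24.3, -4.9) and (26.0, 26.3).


slope = (y2-y1)/(x2-x1) = (26.3-(-4.9))/(26-24.3) = 31.2/1.7 = 18.3529

18.3529
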